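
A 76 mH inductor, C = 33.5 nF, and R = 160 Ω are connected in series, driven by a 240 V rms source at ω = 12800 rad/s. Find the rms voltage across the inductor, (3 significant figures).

X_L = ωL = 973 Ω
X_C = 1/(ωC) = 2330 Ω
Net reactance X = X_L − X_C = -1360 Ω
Z = 160 − j1360 Ω
|Z| = √(160² + 1360²) = 1370 Ω
I = V/|Z| = 175 mA
V_L = I·|Z_L| = 0.175 × 973 = 171 V

171 V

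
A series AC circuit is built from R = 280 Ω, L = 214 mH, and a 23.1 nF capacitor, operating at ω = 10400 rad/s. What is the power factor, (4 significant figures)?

0.1431

X_L = ωL = 2226 Ω
X_C = 1/(ωC) = 4163 Ω
Net reactance X = X_L − X_C = -1937 Ω
Z = 280.0 − j1937 Ω
|Z| = √(280.0² + 1937²) = 1957 Ω
∠Z = arctan(-1937/280.0) = -81.77°
cos φ = cos(-81.77°) = 0.1431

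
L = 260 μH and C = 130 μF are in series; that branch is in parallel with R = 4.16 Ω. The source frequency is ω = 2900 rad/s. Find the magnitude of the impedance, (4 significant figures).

1.727 Ω

X_L = ωL = 0.7540 Ω
X_C = 1/(ωC) = 2.653 Ω
Branch 1: Z₁ = R = 4.160 Ω
Branch 2 (series LC): Z₂ = j(X_L − X_C) = −j1.899 Ω
Parallel: Z = Z₁Z₂/(Z₁+Z₂), |Z| = 1.727 Ω, ∠Z = -65.47°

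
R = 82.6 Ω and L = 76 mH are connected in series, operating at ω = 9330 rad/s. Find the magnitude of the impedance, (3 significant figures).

X_L = ωL = 709 Ω
Z = 82.6 + j709 Ω
|Z| = √(82.6² + 709²) = 714 Ω

714 Ω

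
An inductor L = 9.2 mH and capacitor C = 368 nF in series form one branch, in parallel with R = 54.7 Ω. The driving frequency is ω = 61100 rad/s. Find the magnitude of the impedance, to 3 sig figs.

X_L = ωL = 562 Ω
X_C = 1/(ωC) = 44.5 Ω
Branch 1: Z₁ = R = 54.7 Ω
Branch 2 (series LC): Z₂ = j(X_L − X_C) = j518 Ω
Parallel: Z = Z₁Z₂/(Z₁+Z₂), |Z| = 54.4 Ω, ∠Z = 6.03°

54.4 Ω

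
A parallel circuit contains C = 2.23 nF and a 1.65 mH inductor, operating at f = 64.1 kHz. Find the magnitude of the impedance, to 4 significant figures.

1648 Ω

ω = 2πf = 402800 rad/s
X_L = ωL = 664.5 Ω
X_C = 1/(ωC) = 1113 Ω
Parallel: admittances add. Y = 1/(jωL) + jωC
Y = (0 − j0.0006067) S
|Y| = 0.0006067 S → |Z| = 1/|Y| = 1648 Ω, ∠Z = −∠Y = 90.00°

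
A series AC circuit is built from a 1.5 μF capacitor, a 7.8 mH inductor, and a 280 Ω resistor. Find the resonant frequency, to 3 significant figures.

1.47 kHz

ω₀ = 1/√(LC) = 1/√(0.0078 × 1.5e-06) = 9245 rad/s
f₀ = ω₀/(2π) = 1.47 kHz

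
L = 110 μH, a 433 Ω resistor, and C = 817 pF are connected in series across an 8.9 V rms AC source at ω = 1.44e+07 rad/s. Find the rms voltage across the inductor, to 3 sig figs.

9.04 V

X_L = ωL = 1580 Ω
X_C = 1/(ωC) = 85.0 Ω
Net reactance X = X_L − X_C = 1500 Ω
Z = 433 + j1500 Ω
|Z| = √(433² + 1500²) = 1560 Ω
I = V/|Z| = 5.70 mA
V_L = I·|Z_L| = 0.00570 × 1580 = 9.04 V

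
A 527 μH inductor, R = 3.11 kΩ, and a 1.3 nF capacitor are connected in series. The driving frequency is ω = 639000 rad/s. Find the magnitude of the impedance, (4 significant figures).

3229 Ω

X_L = ωL = 336.8 Ω
X_C = 1/(ωC) = 1204 Ω
Net reactance X = X_L − X_C = -867.1 Ω
Z = 3110 − j867.1 Ω
|Z| = √(3110² + 867.1²) = 3229 Ω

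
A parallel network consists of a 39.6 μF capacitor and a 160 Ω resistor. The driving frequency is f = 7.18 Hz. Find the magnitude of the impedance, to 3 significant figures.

154 Ω

ω = 2πf = 45.11 rad/s
X_C = 1/(ωC) = 560 Ω
Parallel: admittances add. Y = 1/R + jωC
Y = (0.00625 + j0.00179) S
|Y| = 0.00650 S → |Z| = 1/|Y| = 154 Ω, ∠Z = −∠Y = -16.0°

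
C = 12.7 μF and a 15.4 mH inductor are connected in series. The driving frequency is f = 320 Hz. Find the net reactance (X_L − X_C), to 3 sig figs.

-8.20 Ω

ω = 2πf = 2011 rad/s
X_L = ωL = 31.0 Ω
X_C = 1/(ωC) = 39.2 Ω
X = 31.0 − 39.2 = -8.20 Ω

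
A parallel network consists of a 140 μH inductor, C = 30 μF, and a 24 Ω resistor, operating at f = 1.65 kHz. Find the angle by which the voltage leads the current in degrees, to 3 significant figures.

ω = 2πf = 10370 rad/s
X_L = ωL = 1.45 Ω
X_C = 1/(ωC) = 3.22 Ω
Parallel: admittances add. Y = 1/R + 1/(jωL) + jωC
Y = (0.0417 − j0.378) S
|Y| = 0.380 S → |Z| = 1/|Y| = 2.63 Ω, ∠Z = −∠Y = 83.7°

83.7°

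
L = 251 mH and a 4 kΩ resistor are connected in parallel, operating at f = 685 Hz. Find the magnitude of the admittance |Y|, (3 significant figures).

ω = 2πf = 4304 rad/s
X_L = ωL = 1080 Ω
Parallel: admittances add. Y = 1/R + 1/(jωL)
Y = (0.000250 − j0.000926) S
|Y| = 0.000959 S → |Z| = 1/|Y| = 1040 Ω, ∠Z = −∠Y = 74.9°

959 μS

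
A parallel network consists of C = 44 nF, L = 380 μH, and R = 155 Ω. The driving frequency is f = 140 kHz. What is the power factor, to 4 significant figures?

0.1778

ω = 2πf = 879600 rad/s
X_L = ωL = 334.3 Ω
X_C = 1/(ωC) = 25.84 Ω
Parallel: admittances add. Y = 1/R + 1/(jωL) + jωC
Y = (0.006452 + j0.03571) S
|Y| = 0.03629 S → |Z| = 1/|Y| = 27.56 Ω, ∠Z = −∠Y = -79.76°
cos φ = cos(-79.76°) = 0.1778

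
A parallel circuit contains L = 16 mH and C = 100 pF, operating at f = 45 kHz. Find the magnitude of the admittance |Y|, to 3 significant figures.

193 μS

ω = 2πf = 282700 rad/s
X_L = ωL = 4520 Ω
X_C = 1/(ωC) = 35400 Ω
Parallel: admittances add. Y = 1/(jωL) + jωC
Y = (0 − j0.000193) S
|Y| = 0.000193 S → |Z| = 1/|Y| = 5190 Ω, ∠Z = −∠Y = 90.0°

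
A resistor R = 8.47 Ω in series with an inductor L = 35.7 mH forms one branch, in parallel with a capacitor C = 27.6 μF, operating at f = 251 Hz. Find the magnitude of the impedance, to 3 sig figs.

ω = 2πf = 1577 rad/s
X_L = ωL = 56.3 Ω
X_C = 1/(ωC) = 23.0 Ω
Branch 1 (R+jX_L): Z₁ = 8.47 + j56.3 Ω, |Z₁| = 56.9 Ω
Branch 2 (−jX_C): Z₂ = −j23.0 Ω
Parallel: Z = Z₁Z₂/(Z₁+Z₂), |Z| = 38.0 Ω, ∠Z = -84.3°

38.0 Ω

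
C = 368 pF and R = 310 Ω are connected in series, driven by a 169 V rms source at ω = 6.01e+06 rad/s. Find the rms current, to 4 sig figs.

308.3 mA

X_C = 1/(ωC) = 452.1 Ω
Z = 310.0 − j452.1 Ω
|Z| = √(310.0² + 452.1²) = 548.2 Ω
I = V/|Z| = 169/548.2 = 308.3 mA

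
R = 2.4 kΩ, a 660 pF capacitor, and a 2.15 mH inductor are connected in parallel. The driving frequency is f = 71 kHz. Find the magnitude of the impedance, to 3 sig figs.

1170 Ω

ω = 2πf = 446100 rad/s
X_L = ωL = 959 Ω
X_C = 1/(ωC) = 3400 Ω
Parallel: admittances add. Y = 1/R + 1/(jωL) + jωC
Y = (0.000417 − j0.000748) S
|Y| = 0.000856 S → |Z| = 1/|Y| = 1170 Ω, ∠Z = −∠Y = 60.9°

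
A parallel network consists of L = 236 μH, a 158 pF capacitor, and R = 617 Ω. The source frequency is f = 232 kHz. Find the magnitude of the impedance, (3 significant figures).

ω = 2πf = 1.458e+06 rad/s
X_L = ωL = 344 Ω
X_C = 1/(ωC) = 4340 Ω
Parallel: admittances add. Y = 1/R + 1/(jωL) + jωC
Y = (0.00162 − j0.00268) S
|Y| = 0.00313 S → |Z| = 1/|Y| = 320 Ω, ∠Z = −∠Y = 58.8°

320 Ω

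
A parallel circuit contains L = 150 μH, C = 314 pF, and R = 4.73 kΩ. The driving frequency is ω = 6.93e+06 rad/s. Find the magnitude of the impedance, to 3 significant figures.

X_L = ωL = 1040 Ω
X_C = 1/(ωC) = 460 Ω
Parallel: admittances add. Y = 1/R + 1/(jωL) + jωC
Y = (0.000211 + j0.00121) S
|Y| = 0.00123 S → |Z| = 1/|Y| = 811 Ω, ∠Z = −∠Y = -80.1°

811 Ω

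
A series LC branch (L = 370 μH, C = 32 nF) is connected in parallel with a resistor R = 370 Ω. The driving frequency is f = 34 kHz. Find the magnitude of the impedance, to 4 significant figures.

ω = 2πf = 213600 rad/s
X_L = ωL = 79.04 Ω
X_C = 1/(ωC) = 146.3 Ω
Branch 1: Z₁ = R = 370.0 Ω
Branch 2 (series LC): Z₂ = j(X_L − X_C) = −j67.24 Ω
Parallel: Z = Z₁Z₂/(Z₁+Z₂), |Z| = 66.16 Ω, ∠Z = -79.70°

66.16 Ω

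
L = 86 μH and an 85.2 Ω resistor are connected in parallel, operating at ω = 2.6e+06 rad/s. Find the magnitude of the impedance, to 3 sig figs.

79.6 Ω

X_L = ωL = 224 Ω
Parallel: admittances add. Y = 1/R + 1/(jωL)
Y = (0.0117 − j0.00447) S
|Y| = 0.0126 S → |Z| = 1/|Y| = 79.6 Ω, ∠Z = −∠Y = 20.9°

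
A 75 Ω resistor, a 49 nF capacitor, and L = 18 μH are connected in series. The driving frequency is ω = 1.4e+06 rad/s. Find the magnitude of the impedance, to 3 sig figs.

75.7 Ω

X_L = ωL = 25.2 Ω
X_C = 1/(ωC) = 14.6 Ω
Net reactance X = X_L − X_C = 10.6 Ω
Z = 75.0 + j10.6 Ω
|Z| = √(75.0² + 10.6²) = 75.7 Ω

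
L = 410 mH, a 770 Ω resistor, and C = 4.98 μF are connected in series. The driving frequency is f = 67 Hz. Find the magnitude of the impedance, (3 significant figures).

828 Ω

ω = 2πf = 421.0 rad/s
X_L = ωL = 173 Ω
X_C = 1/(ωC) = 477 Ω
Net reactance X = X_L − X_C = -304 Ω
Z = 770 − j304 Ω
|Z| = √(770² + 304²) = 828 Ω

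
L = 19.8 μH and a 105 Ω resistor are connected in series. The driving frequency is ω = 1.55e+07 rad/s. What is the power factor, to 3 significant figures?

0.324

X_L = ωL = 307 Ω
Z = 105 + j307 Ω
|Z| = √(105² + 307²) = 324 Ω
∠Z = arctan(307/105) = 71.1°
cos φ = cos(71.1°) = 0.324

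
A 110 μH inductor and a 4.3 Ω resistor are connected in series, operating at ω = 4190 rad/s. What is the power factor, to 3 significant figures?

0.994

X_L = ωL = 0.461 Ω
Z = 4.30 + j0.461 Ω
|Z| = √(4.30² + 0.461²) = 4.32 Ω
∠Z = arctan(0.461/4.30) = 6.12°
cos φ = cos(6.12°) = 0.994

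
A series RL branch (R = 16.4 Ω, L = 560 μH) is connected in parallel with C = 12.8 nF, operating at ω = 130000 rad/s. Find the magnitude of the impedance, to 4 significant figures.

X_L = ωL = 72.80 Ω
X_C = 1/(ωC) = 601.0 Ω
Branch 1 (R+jX_L): Z₁ = 16.40 + j72.80 Ω, |Z₁| = 74.62 Ω
Branch 2 (−jX_C): Z₂ = −j601.0 Ω
Parallel: Z = Z₁Z₂/(Z₁+Z₂), |Z| = 84.87 Ω, ∠Z = 75.53°

84.87 Ω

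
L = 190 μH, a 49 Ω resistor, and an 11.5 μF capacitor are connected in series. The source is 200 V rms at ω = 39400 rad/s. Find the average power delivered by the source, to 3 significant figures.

X_L = ωL = 7.49 Ω
X_C = 1/(ωC) = 2.21 Ω
Net reactance X = X_L − X_C = 5.28 Ω
Z = 49.0 + j5.28 Ω
|Z| = √(49.0² + 5.28²) = 49.3 Ω
∠Z = arctan(5.28/49.0) = 6.15°
I = V/|Z| = 4.06 A
P = VI cos φ = 200 × 4.06 × cos(6.15°) = 807 W

807 W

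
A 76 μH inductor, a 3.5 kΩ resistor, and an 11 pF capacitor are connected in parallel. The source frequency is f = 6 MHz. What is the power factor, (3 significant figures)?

ω = 2πf = 3.77e+07 rad/s
X_L = ωL = 2870 Ω
X_C = 1/(ωC) = 2410 Ω
Parallel: admittances add. Y = 1/R + 1/(jωL) + jωC
Y = (0.000286 + j6.57e-05) S
|Y| = 0.000293 S → |Z| = 1/|Y| = 3410 Ω, ∠Z = −∠Y = -12.9°
cos φ = cos(-12.9°) = 0.975

0.975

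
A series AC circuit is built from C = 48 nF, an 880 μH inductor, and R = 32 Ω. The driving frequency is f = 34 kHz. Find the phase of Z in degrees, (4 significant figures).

70.52°

ω = 2πf = 213600 rad/s
X_L = ωL = 188.0 Ω
X_C = 1/(ωC) = 97.52 Ω
Net reactance X = X_L − X_C = 90.47 Ω
Z = 32.00 + j90.47 Ω
|Z| = √(32.00² + 90.47²) = 95.96 Ω
∠Z = arctan(90.47/32.00) = 70.52°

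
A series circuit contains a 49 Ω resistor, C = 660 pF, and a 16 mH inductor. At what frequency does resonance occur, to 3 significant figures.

ω₀ = 1/√(LC) = 1/√(0.016 × 6.6e-10) = 307700 rad/s
f₀ = ω₀/(2π) = 49.0 kHz

49.0 kHz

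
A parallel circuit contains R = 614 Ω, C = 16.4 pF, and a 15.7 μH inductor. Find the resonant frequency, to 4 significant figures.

9.919 MHz

ω₀ = 1/√(LC) = 1/√(1.57e-05 × 1.64e-11) = 6.232e+07 rad/s
f₀ = ω₀/(2π) = 9.919 MHz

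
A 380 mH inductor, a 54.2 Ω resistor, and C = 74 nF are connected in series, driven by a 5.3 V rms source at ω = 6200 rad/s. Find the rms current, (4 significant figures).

X_L = ωL = 2356 Ω
X_C = 1/(ωC) = 2180 Ω
Net reactance X = X_L − X_C = 176.4 Ω
Z = 54.20 + j176.4 Ω
|Z| = √(54.20² + 176.4²) = 184.5 Ω
I = V/|Z| = 5.3/184.5 = 28.72 mA

28.72 mA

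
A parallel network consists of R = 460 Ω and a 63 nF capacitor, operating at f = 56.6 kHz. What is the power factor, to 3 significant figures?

ω = 2πf = 355600 rad/s
X_C = 1/(ωC) = 44.6 Ω
Parallel: admittances add. Y = 1/R + jωC
Y = (0.00217 + j0.0224) S
|Y| = 0.0225 S → |Z| = 1/|Y| = 44.4 Ω, ∠Z = −∠Y = -84.5°
cos φ = cos(-84.5°) = 0.0966

0.0966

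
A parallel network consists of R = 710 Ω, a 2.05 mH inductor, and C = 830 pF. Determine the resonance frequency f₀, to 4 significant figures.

122.0 kHz

ω₀ = 1/√(LC) = 1/√(0.00205 × 8.3e-10) = 766600 rad/s
f₀ = ω₀/(2π) = 122.0 kHz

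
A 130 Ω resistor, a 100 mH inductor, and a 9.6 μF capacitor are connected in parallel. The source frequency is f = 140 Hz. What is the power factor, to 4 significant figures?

0.9348

ω = 2πf = 879.6 rad/s
X_L = ωL = 87.96 Ω
X_C = 1/(ωC) = 118.4 Ω
Parallel: admittances add. Y = 1/R + 1/(jωL) + jωC
Y = (0.007692 − j0.002924) S
|Y| = 0.008229 S → |Z| = 1/|Y| = 121.5 Ω, ∠Z = −∠Y = 20.81°
cos φ = cos(20.81°) = 0.9348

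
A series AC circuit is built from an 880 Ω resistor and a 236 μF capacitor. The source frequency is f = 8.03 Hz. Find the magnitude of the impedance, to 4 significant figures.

ω = 2πf = 50.45 rad/s
X_C = 1/(ωC) = 83.98 Ω
Z = 880.0 − j83.98 Ω
|Z| = √(880.0² + 83.98²) = 884.0 Ω

884.0 Ω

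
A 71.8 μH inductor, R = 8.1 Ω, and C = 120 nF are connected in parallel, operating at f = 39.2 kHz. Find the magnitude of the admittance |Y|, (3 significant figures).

126 mS

ω = 2πf = 246300 rad/s
X_L = ωL = 17.7 Ω
X_C = 1/(ωC) = 33.8 Ω
Parallel: admittances add. Y = 1/R + 1/(jωL) + jωC
Y = (0.123 − j0.0270) S
|Y| = 0.126 S → |Z| = 1/|Y| = 7.91 Ω, ∠Z = −∠Y = 12.3°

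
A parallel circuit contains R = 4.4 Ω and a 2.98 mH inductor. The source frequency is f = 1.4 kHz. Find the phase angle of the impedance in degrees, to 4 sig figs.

ω = 2πf = 8796 rad/s
X_L = ωL = 26.21 Ω
Parallel: admittances add. Y = 1/R + 1/(jωL)
Y = (0.2273 − j0.03815) S
|Y| = 0.2305 S → |Z| = 1/|Y| = 4.339 Ω, ∠Z = −∠Y = 9.528°

9.528°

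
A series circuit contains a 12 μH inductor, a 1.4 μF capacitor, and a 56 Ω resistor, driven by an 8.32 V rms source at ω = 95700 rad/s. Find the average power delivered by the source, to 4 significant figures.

X_L = ωL = 1.148 Ω
X_C = 1/(ωC) = 7.464 Ω
Net reactance X = X_L − X_C = -6.315 Ω
Z = 56.00 − j6.315 Ω
|Z| = √(56.00² + 6.315²) = 56.35 Ω
∠Z = arctan(-6.315/56.00) = -6.434°
I = V/|Z| = 147.6 mA
P = VI cos φ = 8.32 × 0.1476 × cos(-6.434°) = 1.221 W

1.221 W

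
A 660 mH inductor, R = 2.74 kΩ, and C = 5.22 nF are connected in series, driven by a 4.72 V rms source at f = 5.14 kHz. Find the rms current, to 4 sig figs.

ω = 2πf = 32300 rad/s
X_L = ωL = 21320 Ω
X_C = 1/(ωC) = 5932 Ω
Net reactance X = X_L − X_C = 15380 Ω
Z = 2740 + j15380 Ω
|Z| = √(2740² + 15380²) = 15630 Ω
I = V/|Z| = 4.72/15630 = 302.1 μA

302.1 μA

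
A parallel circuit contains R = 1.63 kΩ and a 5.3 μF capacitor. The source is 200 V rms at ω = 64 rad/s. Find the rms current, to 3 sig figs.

140 mA

X_C = 1/(ωC) = 2950 Ω
Parallel: admittances add. Y = 1/R + jωC
Y = (0.000613 + j0.000339) S
|Y| = 0.000701 S → |Z| = 1/|Y| = 1430 Ω, ∠Z = −∠Y = -28.9°
I = V/|Z| = 200/1430 = 140 mA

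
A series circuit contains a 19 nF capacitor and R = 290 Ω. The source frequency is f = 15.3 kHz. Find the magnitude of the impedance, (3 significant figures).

620 Ω

ω = 2πf = 96130 rad/s
X_C = 1/(ωC) = 547 Ω
Z = 290 − j547 Ω
|Z| = √(290² + 547²) = 620 Ω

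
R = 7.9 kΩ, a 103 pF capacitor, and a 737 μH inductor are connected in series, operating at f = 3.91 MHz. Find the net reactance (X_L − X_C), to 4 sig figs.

ω = 2πf = 2.457e+07 rad/s
X_L = ωL = 18110 Ω
X_C = 1/(ωC) = 395.2 Ω
X = 18110 − 395.2 = 17710 Ω

17710 Ω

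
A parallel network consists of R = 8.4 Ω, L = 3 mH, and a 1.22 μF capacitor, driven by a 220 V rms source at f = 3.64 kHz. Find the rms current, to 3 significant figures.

26.4 A

ω = 2πf = 22870 rad/s
X_L = ωL = 68.6 Ω
X_C = 1/(ωC) = 35.8 Ω
Parallel: admittances add. Y = 1/R + 1/(jωL) + jωC
Y = (0.119 + j0.0133) S
|Y| = 0.120 S → |Z| = 1/|Y| = 8.35 Ω, ∠Z = −∠Y = -6.39°
I = V/|Z| = 220/8.35 = 26.4 A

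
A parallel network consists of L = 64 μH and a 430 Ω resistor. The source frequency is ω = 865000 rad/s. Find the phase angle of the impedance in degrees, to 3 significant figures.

X_L = ωL = 55.4 Ω
Parallel: admittances add. Y = 1/R + 1/(jωL)
Y = (0.00233 − j0.0181) S
|Y| = 0.0182 S → |Z| = 1/|Y| = 54.9 Ω, ∠Z = −∠Y = 82.7°

82.7°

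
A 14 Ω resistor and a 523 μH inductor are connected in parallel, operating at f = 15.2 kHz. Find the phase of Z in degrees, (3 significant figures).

15.7°

ω = 2πf = 95500 rad/s
X_L = ωL = 49.9 Ω
Parallel: admittances add. Y = 1/R + 1/(jωL)
Y = (0.0714 − j0.0200) S
|Y| = 0.0742 S → |Z| = 1/|Y| = 13.5 Ω, ∠Z = −∠Y = 15.7°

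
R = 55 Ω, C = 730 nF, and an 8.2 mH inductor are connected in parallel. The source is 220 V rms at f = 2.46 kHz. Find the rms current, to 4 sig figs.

4.069 A

ω = 2πf = 15460 rad/s
X_L = ωL = 126.7 Ω
X_C = 1/(ωC) = 88.63 Ω
Parallel: admittances add. Y = 1/R + 1/(jωL) + jωC
Y = (0.01818 + j0.003393) S
|Y| = 0.01850 S → |Z| = 1/|Y| = 54.07 Ω, ∠Z = −∠Y = -10.57°
I = V/|Z| = 220/54.07 = 4.069 A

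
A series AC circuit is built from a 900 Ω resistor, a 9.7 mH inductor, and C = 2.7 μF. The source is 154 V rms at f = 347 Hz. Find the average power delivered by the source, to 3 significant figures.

ω = 2πf = 2180 rad/s
X_L = ωL = 21.1 Ω
X_C = 1/(ωC) = 170 Ω
Net reactance X = X_L − X_C = -149 Ω
Z = 900 − j149 Ω
|Z| = √(900² + 149²) = 912 Ω
∠Z = arctan(-149/900) = -9.38°
I = V/|Z| = 169 mA
P = VI cos φ = 154 × 0.169 × cos(-9.38°) = 25.7 W

25.7 W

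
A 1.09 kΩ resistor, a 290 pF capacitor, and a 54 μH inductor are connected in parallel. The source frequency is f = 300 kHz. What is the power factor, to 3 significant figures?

0.0984

ω = 2πf = 1.885e+06 rad/s
X_L = ωL = 102 Ω
X_C = 1/(ωC) = 1830 Ω
Parallel: admittances add. Y = 1/R + 1/(jωL) + jωC
Y = (0.000917 − j0.00928) S
|Y| = 0.00932 S → |Z| = 1/|Y| = 107 Ω, ∠Z = −∠Y = 84.4°
cos φ = cos(84.4°) = 0.0984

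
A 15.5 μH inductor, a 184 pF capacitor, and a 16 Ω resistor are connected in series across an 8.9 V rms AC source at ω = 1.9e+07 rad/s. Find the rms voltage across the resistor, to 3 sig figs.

7.87 V

X_L = ωL = 294 Ω
X_C = 1/(ωC) = 286 Ω
Net reactance X = X_L − X_C = 8.46 Ω
Z = 16.0 + j8.46 Ω
|Z| = √(16.0² + 8.46²) = 18.1 Ω
I = V/|Z| = 492 mA
V_R = I·|Z_R| = 0.492 × 16.0 = 7.87 V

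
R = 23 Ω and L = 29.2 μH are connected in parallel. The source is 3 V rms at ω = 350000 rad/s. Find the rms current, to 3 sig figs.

X_L = ωL = 10.2 Ω
Parallel: admittances add. Y = 1/R + 1/(jωL)
Y = (0.0435 − j0.0978) S
|Y| = 0.107 S → |Z| = 1/|Y| = 9.34 Ω, ∠Z = −∠Y = 66.0°
I = V/|Z| = 3/9.34 = 321 mA

321 mA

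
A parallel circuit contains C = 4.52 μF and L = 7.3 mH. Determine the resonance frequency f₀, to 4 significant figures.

ω₀ = 1/√(LC) = 1/√(0.0073 × 4.52e-06) = 5505 rad/s
f₀ = ω₀/(2π) = 876.2 Hz

876.2 Hz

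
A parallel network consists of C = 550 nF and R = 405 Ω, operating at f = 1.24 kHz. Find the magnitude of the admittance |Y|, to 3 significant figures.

ω = 2πf = 7791 rad/s
X_C = 1/(ωC) = 233 Ω
Parallel: admittances add. Y = 1/R + jωC
Y = (0.00247 + j0.00429) S
|Y| = 0.00495 S → |Z| = 1/|Y| = 202 Ω, ∠Z = −∠Y = -60.0°

4.95 mS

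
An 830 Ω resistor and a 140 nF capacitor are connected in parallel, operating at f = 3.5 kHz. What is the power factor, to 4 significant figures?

0.3644

ω = 2πf = 21990 rad/s
X_C = 1/(ωC) = 324.8 Ω
Parallel: admittances add. Y = 1/R + jωC
Y = (0.001205 + j0.003079) S
|Y| = 0.003306 S → |Z| = 1/|Y| = 302.5 Ω, ∠Z = −∠Y = -68.63°
cos φ = cos(-68.63°) = 0.3644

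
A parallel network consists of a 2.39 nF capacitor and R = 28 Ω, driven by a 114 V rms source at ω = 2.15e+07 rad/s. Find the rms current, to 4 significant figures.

X_C = 1/(ωC) = 19.46 Ω
Parallel: admittances add. Y = 1/R + jωC
Y = (0.03571 + j0.05138) S
|Y| = 0.06258 S → |Z| = 1/|Y| = 15.98 Ω, ∠Z = −∠Y = -55.20°
I = V/|Z| = 114/15.98 = 7.134 A

7.134 A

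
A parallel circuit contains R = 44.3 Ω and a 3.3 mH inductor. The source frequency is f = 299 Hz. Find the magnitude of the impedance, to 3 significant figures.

6.14 Ω

ω = 2πf = 1879 rad/s
X_L = ωL = 6.20 Ω
Parallel: admittances add. Y = 1/R + 1/(jωL)
Y = (0.0226 − j0.161) S
|Y| = 0.163 S → |Z| = 1/|Y| = 6.14 Ω, ∠Z = −∠Y = 82.0°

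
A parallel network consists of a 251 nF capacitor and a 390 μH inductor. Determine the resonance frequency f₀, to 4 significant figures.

ω₀ = 1/√(LC) = 1/√(0.00039 × 2.51e-07) = 101100 rad/s
f₀ = ω₀/(2π) = 16.09 kHz

16.09 kHz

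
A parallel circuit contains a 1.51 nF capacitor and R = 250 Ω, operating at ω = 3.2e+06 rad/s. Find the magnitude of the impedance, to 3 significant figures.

159 Ω

X_C = 1/(ωC) = 207 Ω
Parallel: admittances add. Y = 1/R + jωC
Y = (0.00400 + j0.00483) S
|Y| = 0.00627 S → |Z| = 1/|Y| = 159 Ω, ∠Z = −∠Y = -50.4°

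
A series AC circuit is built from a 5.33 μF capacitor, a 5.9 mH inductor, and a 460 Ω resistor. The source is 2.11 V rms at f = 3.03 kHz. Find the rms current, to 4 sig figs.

ω = 2πf = 19040 rad/s
X_L = ωL = 112.3 Ω
X_C = 1/(ωC) = 9.855 Ω
Net reactance X = X_L − X_C = 102.5 Ω
Z = 460.0 + j102.5 Ω
|Z| = √(460.0² + 102.5²) = 471.3 Ω
I = V/|Z| = 2.11/471.3 = 4.477 mA

4.477 mA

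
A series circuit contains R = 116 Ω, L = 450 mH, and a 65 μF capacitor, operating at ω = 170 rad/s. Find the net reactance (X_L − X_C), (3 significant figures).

-14.0 Ω

X_L = ωL = 76.5 Ω
X_C = 1/(ωC) = 90.5 Ω
X = 76.5 − 90.5 = -14.0 Ω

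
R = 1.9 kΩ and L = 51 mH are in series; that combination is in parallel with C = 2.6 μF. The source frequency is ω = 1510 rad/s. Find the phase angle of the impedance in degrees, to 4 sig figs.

-82.34°

X_L = ωL = 77.01 Ω
X_C = 1/(ωC) = 254.7 Ω
Branch 1 (R+jX_L): Z₁ = 1900 + j77.01 Ω, |Z₁| = 1902 Ω
Branch 2 (−jX_C): Z₂ = −j254.7 Ω
Parallel: Z = Z₁Z₂/(Z₁+Z₂), |Z| = 253.8 Ω, ∠Z = -82.34°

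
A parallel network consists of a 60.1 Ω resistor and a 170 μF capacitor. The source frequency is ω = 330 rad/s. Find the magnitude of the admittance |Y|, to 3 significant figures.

58.5 mS

X_C = 1/(ωC) = 17.8 Ω
Parallel: admittances add. Y = 1/R + jωC
Y = (0.0166 + j0.0561) S
|Y| = 0.0585 S → |Z| = 1/|Y| = 17.1 Ω, ∠Z = −∠Y = -73.5°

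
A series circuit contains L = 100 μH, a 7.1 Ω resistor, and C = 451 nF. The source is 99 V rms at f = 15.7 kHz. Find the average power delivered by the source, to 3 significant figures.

ω = 2πf = 98650 rad/s
X_L = ωL = 9.86 Ω
X_C = 1/(ωC) = 22.5 Ω
Net reactance X = X_L − X_C = -12.6 Ω
Z = 7.10 − j12.6 Ω
|Z| = √(7.10² + 12.6²) = 14.5 Ω
∠Z = arctan(-12.6/7.10) = -60.6°
I = V/|Z| = 6.84 A
P = VI cos φ = 99 × 6.84 × cos(-60.6°) = 332 W

332 W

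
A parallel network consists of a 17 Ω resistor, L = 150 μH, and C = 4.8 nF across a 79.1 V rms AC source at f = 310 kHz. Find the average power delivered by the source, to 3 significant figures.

368 W

ω = 2πf = 1.948e+06 rad/s
X_L = ωL = 292 Ω
X_C = 1/(ωC) = 107 Ω
Parallel: admittances add. Y = 1/R + 1/(jωL) + jωC
Y = (0.0588 + j0.00593) S
|Y| = 0.0591 S → |Z| = 1/|Y| = 16.9 Ω, ∠Z = −∠Y = -5.75°
I = V/|Z| = 4.68 A
P = VI cos φ = 79.1 × 4.68 × cos(-5.75°) = 368 W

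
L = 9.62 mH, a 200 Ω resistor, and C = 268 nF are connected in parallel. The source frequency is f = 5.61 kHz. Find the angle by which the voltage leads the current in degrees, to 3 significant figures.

ω = 2πf = 35250 rad/s
X_L = ωL = 339 Ω
X_C = 1/(ωC) = 106 Ω
Parallel: admittances add. Y = 1/R + 1/(jωL) + jωC
Y = (0.00500 + j0.00650) S
|Y| = 0.00820 S → |Z| = 1/|Y| = 122 Ω, ∠Z = −∠Y = -52.4°

-52.4°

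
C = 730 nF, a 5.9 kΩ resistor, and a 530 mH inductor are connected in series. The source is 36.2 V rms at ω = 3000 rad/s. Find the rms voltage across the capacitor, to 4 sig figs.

2.751 V

X_L = ωL = 1590 Ω
X_C = 1/(ωC) = 456.6 Ω
Net reactance X = X_L − X_C = 1133 Ω
Z = 5900 + j1133 Ω
|Z| = √(5900² + 1133²) = 6008 Ω
I = V/|Z| = 6.025 mA
V_C = I·|Z_C| = 0.006025 × 456.6 = 2.751 V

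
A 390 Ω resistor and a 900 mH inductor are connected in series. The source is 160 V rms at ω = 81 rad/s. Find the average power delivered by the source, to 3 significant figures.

63.4 W

X_L = ωL = 72.9 Ω
Z = 390 + j72.9 Ω
|Z| = √(390² + 72.9²) = 397 Ω
∠Z = arctan(72.9/390) = 10.6°
I = V/|Z| = 403 mA
P = VI cos φ = 160 × 0.403 × cos(10.6°) = 63.4 W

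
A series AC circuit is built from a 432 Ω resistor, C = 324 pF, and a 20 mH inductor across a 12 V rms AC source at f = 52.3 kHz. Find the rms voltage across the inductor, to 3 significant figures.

ω = 2πf = 328600 rad/s
X_L = ωL = 6570 Ω
X_C = 1/(ωC) = 9390 Ω
Net reactance X = X_L − X_C = -2820 Ω
Z = 432 − j2820 Ω
|Z| = √(432² + 2820²) = 2850 Ω
I = V/|Z| = 4.21 mA
V_L = I·|Z_L| = 0.00421 × 6570 = 27.6 V

27.6 V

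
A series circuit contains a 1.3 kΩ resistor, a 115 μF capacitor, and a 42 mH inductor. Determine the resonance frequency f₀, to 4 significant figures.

ω₀ = 1/√(LC) = 1/√(0.042 × 0.000115) = 455.0 rad/s
f₀ = ω₀/(2π) = 72.42 Hz

72.42 Hz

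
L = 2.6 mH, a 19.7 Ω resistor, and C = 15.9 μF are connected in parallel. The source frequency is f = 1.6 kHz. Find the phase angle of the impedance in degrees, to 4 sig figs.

-67.34°

ω = 2πf = 10050 rad/s
X_L = ωL = 26.14 Ω
X_C = 1/(ωC) = 6.256 Ω
Parallel: admittances add. Y = 1/R + 1/(jωL) + jωC
Y = (0.05076 + j0.1216) S
|Y| = 0.1318 S → |Z| = 1/|Y| = 7.590 Ω, ∠Z = −∠Y = -67.34°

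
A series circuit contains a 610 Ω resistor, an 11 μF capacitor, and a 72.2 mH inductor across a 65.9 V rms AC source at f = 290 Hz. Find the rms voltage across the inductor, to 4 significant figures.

ω = 2πf = 1822 rad/s
X_L = ωL = 131.6 Ω
X_C = 1/(ωC) = 49.89 Ω
Net reactance X = X_L − X_C = 81.67 Ω
Z = 610.0 + j81.67 Ω
|Z| = √(610.0² + 81.67²) = 615.4 Ω
I = V/|Z| = 107.1 mA
V_L = I·|Z_L| = 0.1071 × 131.6 = 14.09 V

14.09 V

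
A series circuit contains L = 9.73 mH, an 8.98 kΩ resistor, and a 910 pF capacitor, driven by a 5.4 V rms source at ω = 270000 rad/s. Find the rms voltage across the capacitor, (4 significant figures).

X_L = ωL = 2627 Ω
X_C = 1/(ωC) = 4070 Ω
Net reactance X = X_L − X_C = -1443 Ω
Z = 8980 − j1443 Ω
|Z| = √(8980² + 1443²) = 9095 Ω
I = V/|Z| = 593.7 μA
V_C = I·|Z_C| = 0.0005937 × 4070 = 2.416 V

2.416 V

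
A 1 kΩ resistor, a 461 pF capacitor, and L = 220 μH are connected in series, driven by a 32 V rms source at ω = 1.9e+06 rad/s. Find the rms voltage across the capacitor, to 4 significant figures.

X_L = ωL = 418.0 Ω
X_C = 1/(ωC) = 1142 Ω
Net reactance X = X_L − X_C = -723.7 Ω
Z = 1000 − j723.7 Ω
|Z| = √(1000² + 723.7²) = 1234 Ω
I = V/|Z| = 25.92 mA
V_C = I·|Z_C| = 0.02592 × 1142 = 29.60 V

29.60 V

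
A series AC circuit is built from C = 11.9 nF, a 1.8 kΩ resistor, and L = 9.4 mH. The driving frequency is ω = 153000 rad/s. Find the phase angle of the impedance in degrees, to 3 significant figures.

26.3°

X_L = ωL = 1440 Ω
X_C = 1/(ωC) = 549 Ω
Net reactance X = X_L − X_C = 889 Ω
Z = 1800 + j889 Ω
|Z| = √(1800² + 889²) = 2010 Ω
∠Z = arctan(889/1800) = 26.3°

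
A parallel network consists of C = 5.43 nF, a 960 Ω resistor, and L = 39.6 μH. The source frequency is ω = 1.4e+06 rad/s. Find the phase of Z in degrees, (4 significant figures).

X_L = ωL = 55.44 Ω
X_C = 1/(ωC) = 131.5 Ω
Parallel: admittances add. Y = 1/R + 1/(jωL) + jωC
Y = (0.001042 − j0.01044) S
|Y| = 0.01049 S → |Z| = 1/|Y| = 95.35 Ω, ∠Z = −∠Y = 84.30°

84.30°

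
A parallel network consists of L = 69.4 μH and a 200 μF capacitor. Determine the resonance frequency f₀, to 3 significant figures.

1.35 kHz

ω₀ = 1/√(LC) = 1/√(6.94e-05 × 0.0002) = 8488 rad/s
f₀ = ω₀/(2π) = 1.35 kHz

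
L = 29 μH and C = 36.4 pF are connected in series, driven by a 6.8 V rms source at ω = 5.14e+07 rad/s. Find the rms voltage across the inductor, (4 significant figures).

10.60 V

X_L = ωL = 1491 Ω
X_C = 1/(ωC) = 534.5 Ω
Net reactance X = X_L − X_C = 956.1 Ω
Z = j956.1 Ω
|Z| = √(0² + 956.1²) = 956.1 Ω
I = V/|Z| = 7.112 mA
V_L = I·|Z_L| = 0.007112 × 1491 = 10.60 V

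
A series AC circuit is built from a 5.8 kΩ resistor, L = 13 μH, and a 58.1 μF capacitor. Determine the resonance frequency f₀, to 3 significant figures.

ω₀ = 1/√(LC) = 1/√(1.3e-05 × 5.81e-05) = 36390 rad/s
f₀ = ω₀/(2π) = 5.79 kHz

5.79 kHz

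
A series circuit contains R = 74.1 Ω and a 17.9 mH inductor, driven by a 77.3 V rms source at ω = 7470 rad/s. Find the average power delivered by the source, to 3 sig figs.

18.9 W

X_L = ωL = 134 Ω
Z = 74.1 + j134 Ω
|Z| = √(74.1² + 134²) = 153 Ω
∠Z = arctan(134/74.1) = 61.0°
I = V/|Z| = 506 mA
P = VI cos φ = 77.3 × 0.506 × cos(61.0°) = 18.9 W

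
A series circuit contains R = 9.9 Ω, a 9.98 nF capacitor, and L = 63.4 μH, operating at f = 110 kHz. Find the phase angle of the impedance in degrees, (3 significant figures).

-84.4°

ω = 2πf = 691200 rad/s
X_L = ωL = 43.8 Ω
X_C = 1/(ωC) = 145 Ω
Net reactance X = X_L − X_C = -101 Ω
Z = 9.90 − j101 Ω
|Z| = √(9.90² + 101²) = 102 Ω
∠Z = arctan(-101/9.90) = -84.4°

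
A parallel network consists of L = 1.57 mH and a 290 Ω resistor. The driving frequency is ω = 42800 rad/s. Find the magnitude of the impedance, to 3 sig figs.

65.5 Ω

X_L = ωL = 67.2 Ω
Parallel: admittances add. Y = 1/R + 1/(jωL)
Y = (0.00345 − j0.0149) S
|Y| = 0.0153 S → |Z| = 1/|Y| = 65.5 Ω, ∠Z = −∠Y = 77.0°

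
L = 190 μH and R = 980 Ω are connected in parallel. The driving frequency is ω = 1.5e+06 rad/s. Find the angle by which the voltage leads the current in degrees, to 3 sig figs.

X_L = ωL = 285 Ω
Parallel: admittances add. Y = 1/R + 1/(jωL)
Y = (0.00102 − j0.00351) S
|Y| = 0.00365 S → |Z| = 1/|Y| = 274 Ω, ∠Z = −∠Y = 73.8°

73.8°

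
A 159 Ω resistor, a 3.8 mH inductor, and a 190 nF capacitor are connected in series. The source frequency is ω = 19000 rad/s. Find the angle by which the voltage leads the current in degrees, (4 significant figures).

X_L = ωL = 72.20 Ω
X_C = 1/(ωC) = 277.0 Ω
Net reactance X = X_L − X_C = -204.8 Ω
Z = 159.0 − j204.8 Ω
|Z| = √(159.0² + 204.8²) = 259.3 Ω
∠Z = arctan(-204.8/159.0) = -52.18°

-52.18°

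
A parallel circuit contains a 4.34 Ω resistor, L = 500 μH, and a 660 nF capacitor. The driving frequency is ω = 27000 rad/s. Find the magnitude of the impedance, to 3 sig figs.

4.22 Ω

X_L = ωL = 13.5 Ω
X_C = 1/(ωC) = 56.1 Ω
Parallel: admittances add. Y = 1/R + 1/(jωL) + jωC
Y = (0.230 − j0.0563) S
|Y| = 0.237 S → |Z| = 1/|Y| = 4.22 Ω, ∠Z = −∠Y = 13.7°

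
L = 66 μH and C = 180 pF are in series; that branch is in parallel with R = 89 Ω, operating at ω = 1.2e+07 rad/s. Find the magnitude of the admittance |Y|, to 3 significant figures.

X_L = ωL = 792 Ω
X_C = 1/(ωC) = 463 Ω
Branch 1: Z₁ = R = 89.0 Ω
Branch 2 (series LC): Z₂ = j(X_L − X_C) = j329 Ω
Parallel: Z = Z₁Z₂/(Z₁+Z₂), |Z| = 85.9 Ω, ∠Z = 15.1°
|Y| = 1/|Z| = 11.6 mS

11.6 mS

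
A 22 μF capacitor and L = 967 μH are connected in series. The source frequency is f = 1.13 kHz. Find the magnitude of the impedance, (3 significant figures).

0.464 Ω

ω = 2πf = 7100 rad/s
X_L = ωL = 6.87 Ω
X_C = 1/(ωC) = 6.40 Ω
Net reactance X = X_L − X_C = 0.464 Ω
Z = j0.464 Ω
|Z| = √(0² + 0.464²) = 0.464 Ω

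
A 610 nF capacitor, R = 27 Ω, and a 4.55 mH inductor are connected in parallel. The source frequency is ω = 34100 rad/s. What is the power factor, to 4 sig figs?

0.9324

X_L = ωL = 155.2 Ω
X_C = 1/(ωC) = 48.07 Ω
Parallel: admittances add. Y = 1/R + 1/(jωL) + jωC
Y = (0.03704 + j0.01436) S
|Y| = 0.03972 S → |Z| = 1/|Y| = 25.18 Ω, ∠Z = −∠Y = -21.19°
cos φ = cos(-21.19°) = 0.9324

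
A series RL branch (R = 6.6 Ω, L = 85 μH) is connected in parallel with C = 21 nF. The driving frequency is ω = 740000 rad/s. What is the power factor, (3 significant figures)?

X_L = ωL = 62.9 Ω
X_C = 1/(ωC) = 64.4 Ω
Branch 1 (R+jX_L): Z₁ = 6.60 + j62.9 Ω, |Z₁| = 63.2 Ω
Branch 2 (−jX_C): Z₂ = −j64.4 Ω
Parallel: Z = Z₁Z₂/(Z₁+Z₂), |Z| = 602 Ω, ∠Z = 6.40°
cos φ = cos(6.40°) = 0.994

0.994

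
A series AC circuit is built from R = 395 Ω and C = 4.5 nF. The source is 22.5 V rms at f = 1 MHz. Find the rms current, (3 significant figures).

56.7 mA

ω = 2πf = 6.283e+06 rad/s
X_C = 1/(ωC) = 35.4 Ω
Z = 395 − j35.4 Ω
|Z| = √(395² + 35.4²) = 397 Ω
I = V/|Z| = 22.5/397 = 56.7 mA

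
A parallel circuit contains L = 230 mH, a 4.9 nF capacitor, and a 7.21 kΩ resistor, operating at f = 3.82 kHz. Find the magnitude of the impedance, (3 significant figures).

ω = 2πf = 24000 rad/s
X_L = ωL = 5520 Ω
X_C = 1/(ωC) = 8500 Ω
Parallel: admittances add. Y = 1/R + 1/(jωL) + jωC
Y = (0.000139 − j6.35e-05) S
|Y| = 0.000153 S → |Z| = 1/|Y| = 6550 Ω, ∠Z = −∠Y = 24.6°

6550 Ω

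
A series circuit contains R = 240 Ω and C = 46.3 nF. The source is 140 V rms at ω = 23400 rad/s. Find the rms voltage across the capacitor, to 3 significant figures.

X_C = 1/(ωC) = 923 Ω
Z = 240 − j923 Ω
|Z| = √(240² + 923²) = 954 Ω
I = V/|Z| = 147 mA
V_C = I·|Z_C| = 0.147 × 923 = 135 V

135 V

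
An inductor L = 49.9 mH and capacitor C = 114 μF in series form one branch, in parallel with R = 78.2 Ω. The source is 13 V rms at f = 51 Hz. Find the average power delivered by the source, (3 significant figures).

2.16 W

ω = 2πf = 320.4 rad/s
X_L = ωL = 16.0 Ω
X_C = 1/(ωC) = 27.4 Ω
Branch 1: Z₁ = R = 78.2 Ω
Branch 2 (series LC): Z₂ = j(X_L − X_C) = −j11.4 Ω
Parallel: Z = Z₁Z₂/(Z₁+Z₂), |Z| = 11.3 Ω, ∠Z = -81.7°
I = V/|Z| = 1.15 A
P = VI cos φ = 13 × 1.15 × cos(-81.7°) = 2.16 W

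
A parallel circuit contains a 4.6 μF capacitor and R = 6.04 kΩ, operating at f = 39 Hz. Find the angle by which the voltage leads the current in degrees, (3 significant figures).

ω = 2πf = 245.0 rad/s
X_C = 1/(ωC) = 887 Ω
Parallel: admittances add. Y = 1/R + jωC
Y = (0.000166 + j0.00113) S
|Y| = 0.00114 S → |Z| = 1/|Y| = 878 Ω, ∠Z = −∠Y = -81.6°

-81.6°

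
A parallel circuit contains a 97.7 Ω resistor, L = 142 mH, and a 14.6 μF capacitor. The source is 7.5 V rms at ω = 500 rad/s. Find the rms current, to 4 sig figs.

X_L = ωL = 71.00 Ω
X_C = 1/(ωC) = 137.0 Ω
Parallel: admittances add. Y = 1/R + 1/(jωL) + jωC
Y = (0.01024 − j0.006785) S
|Y| = 0.01228 S → |Z| = 1/|Y| = 81.43 Ω, ∠Z = −∠Y = 33.54°
I = V/|Z| = 7.5/81.43 = 92.10 mA

92.10 mA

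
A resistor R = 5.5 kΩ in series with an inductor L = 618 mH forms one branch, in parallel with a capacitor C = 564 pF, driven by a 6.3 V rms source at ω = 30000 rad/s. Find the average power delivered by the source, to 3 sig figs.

X_L = ωL = 18500 Ω
X_C = 1/(ωC) = 59100 Ω
Branch 1 (R+jX_L): Z₁ = 5500 + j18500 Ω, |Z₁| = 19300 Ω
Branch 2 (−jX_C): Z₂ = −j59100 Ω
Parallel: Z = Z₁Z₂/(Z₁+Z₂), |Z| = 27900 Ω, ∠Z = 65.8°
I = V/|Z| = 226 μA
P = VI cos φ = 6.3 × 0.000226 × cos(65.8°) = 584 μW

584 μW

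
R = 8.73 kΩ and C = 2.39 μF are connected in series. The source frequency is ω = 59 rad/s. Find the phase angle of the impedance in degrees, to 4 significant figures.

-39.09°

X_C = 1/(ωC) = 7092 Ω
Z = 8730 − j7092 Ω
|Z| = √(8730² + 7092²) = 11250 Ω
∠Z = arctan(-7092/8730) = -39.09°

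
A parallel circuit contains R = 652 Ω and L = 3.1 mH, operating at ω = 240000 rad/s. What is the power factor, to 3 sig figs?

X_L = ωL = 744 Ω
Parallel: admittances add. Y = 1/R + 1/(jωL)
Y = (0.00153 − j0.00134) S
|Y| = 0.00204 S → |Z| = 1/|Y| = 490 Ω, ∠Z = −∠Y = 41.2°
cos φ = cos(41.2°) = 0.752

0.752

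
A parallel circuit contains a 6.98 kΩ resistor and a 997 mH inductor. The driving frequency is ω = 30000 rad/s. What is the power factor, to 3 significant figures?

0.974

X_L = ωL = 29900 Ω
Parallel: admittances add. Y = 1/R + 1/(jωL)
Y = (0.000143 − j3.34e-05) S
|Y| = 0.000147 S → |Z| = 1/|Y| = 6800 Ω, ∠Z = −∠Y = 13.1°
cos φ = cos(13.1°) = 0.974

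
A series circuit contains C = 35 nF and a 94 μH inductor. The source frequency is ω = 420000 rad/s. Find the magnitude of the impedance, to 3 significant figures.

X_L = ωL = 39.5 Ω
X_C = 1/(ωC) = 68.0 Ω
Net reactance X = X_L − X_C = -28.5 Ω
Z = − j28.5 Ω
|Z| = √(0² + 28.5²) = 28.5 Ω

28.5 Ω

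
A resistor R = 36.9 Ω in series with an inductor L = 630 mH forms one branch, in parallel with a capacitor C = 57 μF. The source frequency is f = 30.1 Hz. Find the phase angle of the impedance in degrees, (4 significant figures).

-52.77°

ω = 2πf = 189.1 rad/s
X_L = ωL = 119.1 Ω
X_C = 1/(ωC) = 92.76 Ω
Branch 1 (R+jX_L): Z₁ = 36.90 + j119.1 Ω, |Z₁| = 124.7 Ω
Branch 2 (−jX_C): Z₂ = −j92.76 Ω
Parallel: Z = Z₁Z₂/(Z₁+Z₂), |Z| = 255.1 Ω, ∠Z = -52.77°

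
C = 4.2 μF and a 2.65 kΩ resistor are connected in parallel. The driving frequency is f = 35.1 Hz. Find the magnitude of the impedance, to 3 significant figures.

1000 Ω

ω = 2πf = 220.5 rad/s
X_C = 1/(ωC) = 1080 Ω
Parallel: admittances add. Y = 1/R + jωC
Y = (0.000377 + j0.000926) S
|Y| = 0.00100 S → |Z| = 1/|Y| = 1000 Ω, ∠Z = −∠Y = -67.8°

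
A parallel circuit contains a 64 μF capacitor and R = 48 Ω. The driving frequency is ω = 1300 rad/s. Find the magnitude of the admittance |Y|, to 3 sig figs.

X_C = 1/(ωC) = 12.0 Ω
Parallel: admittances add. Y = 1/R + jωC
Y = (0.0208 + j0.0832) S
|Y| = 0.0858 S → |Z| = 1/|Y| = 11.7 Ω, ∠Z = −∠Y = -75.9°

85.8 mS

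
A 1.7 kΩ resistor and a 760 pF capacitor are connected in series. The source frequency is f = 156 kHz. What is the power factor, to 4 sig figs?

0.7848

ω = 2πf = 980200 rad/s
X_C = 1/(ωC) = 1342 Ω
Z = 1700 − j1342 Ω
|Z| = √(1700² + 1342²) = 2166 Ω
∠Z = arctan(-1342/1700) = -38.30°
cos φ = cos(-38.30°) = 0.7848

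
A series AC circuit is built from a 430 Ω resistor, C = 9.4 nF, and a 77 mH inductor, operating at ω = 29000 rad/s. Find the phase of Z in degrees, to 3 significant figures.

-73.3°

X_L = ωL = 2230 Ω
X_C = 1/(ωC) = 3670 Ω
Net reactance X = X_L − X_C = -1440 Ω
Z = 430 − j1440 Ω
|Z| = √(430² + 1440²) = 1500 Ω
∠Z = arctan(-1440/430) = -73.3°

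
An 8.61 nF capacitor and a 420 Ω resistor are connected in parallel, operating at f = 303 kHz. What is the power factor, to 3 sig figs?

ω = 2πf = 1.904e+06 rad/s
X_C = 1/(ωC) = 61.0 Ω
Parallel: admittances add. Y = 1/R + jωC
Y = (0.00238 + j0.0164) S
|Y| = 0.0166 S → |Z| = 1/|Y| = 60.4 Ω, ∠Z = −∠Y = -81.7°
cos φ = cos(-81.7°) = 0.144

0.144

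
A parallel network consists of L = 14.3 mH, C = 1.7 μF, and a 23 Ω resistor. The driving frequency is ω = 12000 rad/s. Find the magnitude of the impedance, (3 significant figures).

21.8 Ω

X_L = ωL = 172 Ω
X_C = 1/(ωC) = 49.0 Ω
Parallel: admittances add. Y = 1/R + 1/(jωL) + jωC
Y = (0.0435 + j0.0146) S
|Y| = 0.0459 S → |Z| = 1/|Y| = 21.8 Ω, ∠Z = −∠Y = -18.5°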